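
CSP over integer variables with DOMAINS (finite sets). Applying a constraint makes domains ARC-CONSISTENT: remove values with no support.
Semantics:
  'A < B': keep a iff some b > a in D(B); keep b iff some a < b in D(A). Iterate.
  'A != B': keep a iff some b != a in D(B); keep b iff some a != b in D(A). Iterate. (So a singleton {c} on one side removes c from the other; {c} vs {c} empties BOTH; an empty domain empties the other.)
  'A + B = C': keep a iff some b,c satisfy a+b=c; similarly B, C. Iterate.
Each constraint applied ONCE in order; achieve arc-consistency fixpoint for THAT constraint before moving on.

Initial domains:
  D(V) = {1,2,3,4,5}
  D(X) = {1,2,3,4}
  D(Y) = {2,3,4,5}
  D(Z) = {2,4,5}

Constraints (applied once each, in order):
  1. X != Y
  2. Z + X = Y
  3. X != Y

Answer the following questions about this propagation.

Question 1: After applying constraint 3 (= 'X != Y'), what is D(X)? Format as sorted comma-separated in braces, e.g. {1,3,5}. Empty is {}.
Answer: {1,2,3}

Derivation:
Constraint 1 (X != Y) on D(X)={1,2,3,4} D(Y)={2,3,4,5}: no change
Constraint 2 (Z + X = Y) on D(Z)={2,4,5} D(X)={1,2,3,4} D(Y)={2,3,4,5}: Z {2,4,5}->{2,4}; X {1,2,3,4}->{1,2,3}; Y {2,3,4,5}->{3,4,5}
Constraint 3 (X != Y) on D(X)={1,2,3} D(Y)={3,4,5}: no change
So after constraint 3: D(X) = {1,2,3}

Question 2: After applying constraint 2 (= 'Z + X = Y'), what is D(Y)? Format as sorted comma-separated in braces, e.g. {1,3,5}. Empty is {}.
Answer: {3,4,5}

Derivation:
Constraint 1 (X != Y) on D(X)={1,2,3,4} D(Y)={2,3,4,5}: no change
Constraint 2 (Z + X = Y) on D(Z)={2,4,5} D(X)={1,2,3,4} D(Y)={2,3,4,5}: Z {2,4,5}->{2,4}; X {1,2,3,4}->{1,2,3}; Y {2,3,4,5}->{3,4,5}
So after constraint 2: D(Y) = {3,4,5}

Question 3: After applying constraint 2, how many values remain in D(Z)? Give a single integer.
Constraint 1 (X != Y) on D(X)={1,2,3,4} D(Y)={2,3,4,5}: no change
Constraint 2 (Z + X = Y) on D(Z)={2,4,5} D(X)={1,2,3,4} D(Y)={2,3,4,5}: Z {2,4,5}->{2,4}; X {1,2,3,4}->{1,2,3}; Y {2,3,4,5}->{3,4,5}
So after constraint 2: D(Z)={2,4}, size = 2

Answer: 2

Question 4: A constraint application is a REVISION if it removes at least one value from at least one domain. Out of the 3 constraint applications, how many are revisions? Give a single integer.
Constraint 1 (X != Y) on D(X)={1,2,3,4} D(Y)={2,3,4,5}: no change => not a revision
Constraint 2 (Z + X = Y) on D(Z)={2,4,5} D(X)={1,2,3,4} D(Y)={2,3,4,5}: Z {2,4,5}->{2,4}; X {1,2,3,4}->{1,2,3}; Y {2,3,4,5}->{3,4,5} => REVISION
Constraint 3 (X != Y) on D(X)={1,2,3} D(Y)={3,4,5}: no change => not a revision
Total revisions = 1

Answer: 1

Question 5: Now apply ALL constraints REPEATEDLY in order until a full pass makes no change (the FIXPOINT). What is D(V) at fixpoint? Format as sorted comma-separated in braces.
pass 0 (initial): D(V)={1,2,3,4,5}
pass 1: X {1,2,3,4}->{1,2,3}; Y {2,3,4,5}->{3,4,5}; Z {2,4,5}->{2,4}
pass 2: no change
Fixpoint after 2 passes: D(V) = {1,2,3,4,5}

Answer: {1,2,3,4,5}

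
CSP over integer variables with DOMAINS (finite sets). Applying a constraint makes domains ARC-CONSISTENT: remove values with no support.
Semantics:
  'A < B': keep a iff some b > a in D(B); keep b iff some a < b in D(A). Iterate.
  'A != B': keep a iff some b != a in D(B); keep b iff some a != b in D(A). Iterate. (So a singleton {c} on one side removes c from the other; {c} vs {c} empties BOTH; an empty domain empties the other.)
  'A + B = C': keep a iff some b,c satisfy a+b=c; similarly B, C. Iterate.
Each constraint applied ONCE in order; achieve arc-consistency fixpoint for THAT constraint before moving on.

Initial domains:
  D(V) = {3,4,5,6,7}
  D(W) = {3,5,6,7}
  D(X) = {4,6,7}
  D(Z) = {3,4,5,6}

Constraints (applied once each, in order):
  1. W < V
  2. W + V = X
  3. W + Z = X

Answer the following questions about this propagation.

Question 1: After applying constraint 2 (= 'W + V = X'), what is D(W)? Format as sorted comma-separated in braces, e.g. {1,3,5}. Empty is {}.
Constraint 1 (W < V) on D(W)={3,5,6,7} D(V)={3,4,5,6,7}: W {3,5,6,7}->{3,5,6}; V {3,4,5,6,7}->{4,5,6,7}
Constraint 2 (W + V = X) on D(W)={3,5,6} D(V)={4,5,6,7} D(X)={4,6,7}: W {3,5,6}->{3}; V {4,5,6,7}->{4}; X {4,6,7}->{7}
So after constraint 2: D(W) = {3}

Answer: {3}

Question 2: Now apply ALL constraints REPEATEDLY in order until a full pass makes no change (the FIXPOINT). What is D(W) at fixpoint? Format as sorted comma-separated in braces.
Answer: {3}

Derivation:
pass 0 (initial): D(W)={3,5,6,7}
pass 1: V {3,4,5,6,7}->{4}; W {3,5,6,7}->{3}; X {4,6,7}->{7}; Z {3,4,5,6}->{4}
pass 2: no change
Fixpoint after 2 passes: D(W) = {3}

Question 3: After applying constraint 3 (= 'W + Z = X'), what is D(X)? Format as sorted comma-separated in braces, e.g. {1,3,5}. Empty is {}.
Constraint 1 (W < V) on D(W)={3,5,6,7} D(V)={3,4,5,6,7}: W {3,5,6,7}->{3,5,6}; V {3,4,5,6,7}->{4,5,6,7}
Constraint 2 (W + V = X) on D(W)={3,5,6} D(V)={4,5,6,7} D(X)={4,6,7}: W {3,5,6}->{3}; V {4,5,6,7}->{4}; X {4,6,7}->{7}
Constraint 3 (W + Z = X) on D(W)={3} D(Z)={3,4,5,6} D(X)={7}: Z {3,4,5,6}->{4}
So after constraint 3: D(X) = {7}

Answer: {7}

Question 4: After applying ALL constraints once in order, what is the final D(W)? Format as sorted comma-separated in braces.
Constraint 1 (W < V) on D(W)={3,5,6,7} D(V)={3,4,5,6,7}: W {3,5,6,7}->{3,5,6}; V {3,4,5,6,7}->{4,5,6,7}
Constraint 2 (W + V = X) on D(W)={3,5,6} D(V)={4,5,6,7} D(X)={4,6,7}: W {3,5,6}->{3}; V {4,5,6,7}->{4}; X {4,6,7}->{7}
Constraint 3 (W + Z = X) on D(W)={3} D(Z)={3,4,5,6} D(X)={7}: Z {3,4,5,6}->{4}
So after all 3 constraints: D(W) = {3}

Answer: {3}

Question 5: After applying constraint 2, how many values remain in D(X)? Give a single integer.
Answer: 1

Derivation:
Constraint 1 (W < V) on D(W)={3,5,6,7} D(V)={3,4,5,6,7}: W {3,5,6,7}->{3,5,6}; V {3,4,5,6,7}->{4,5,6,7}
Constraint 2 (W + V = X) on D(W)={3,5,6} D(V)={4,5,6,7} D(X)={4,6,7}: W {3,5,6}->{3}; V {4,5,6,7}->{4}; X {4,6,7}->{7}
So after constraint 2: D(X)={7}, size = 1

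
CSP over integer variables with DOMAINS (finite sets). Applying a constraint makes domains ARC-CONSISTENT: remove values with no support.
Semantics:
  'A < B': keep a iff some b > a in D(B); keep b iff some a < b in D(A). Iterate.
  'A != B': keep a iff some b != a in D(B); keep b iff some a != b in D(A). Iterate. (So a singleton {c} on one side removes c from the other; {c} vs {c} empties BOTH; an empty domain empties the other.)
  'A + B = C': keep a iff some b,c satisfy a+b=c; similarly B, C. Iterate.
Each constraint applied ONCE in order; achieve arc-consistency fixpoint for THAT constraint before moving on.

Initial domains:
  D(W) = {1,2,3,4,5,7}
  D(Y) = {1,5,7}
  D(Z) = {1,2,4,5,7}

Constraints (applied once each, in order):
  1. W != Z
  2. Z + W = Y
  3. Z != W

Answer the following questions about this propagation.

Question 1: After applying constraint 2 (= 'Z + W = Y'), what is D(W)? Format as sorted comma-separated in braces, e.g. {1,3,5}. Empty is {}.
Answer: {1,2,3,4,5}

Derivation:
Constraint 1 (W != Z) on D(W)={1,2,3,4,5,7} D(Z)={1,2,4,5,7}: no change
Constraint 2 (Z + W = Y) on D(Z)={1,2,4,5,7} D(W)={1,2,3,4,5,7} D(Y)={1,5,7}: Z {1,2,4,5,7}->{1,2,4,5}; W {1,2,3,4,5,7}->{1,2,3,4,5}; Y {1,5,7}->{5,7}
So after constraint 2: D(W) = {1,2,3,4,5}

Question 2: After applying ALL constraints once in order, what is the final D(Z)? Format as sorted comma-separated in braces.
Constraint 1 (W != Z) on D(W)={1,2,3,4,5,7} D(Z)={1,2,4,5,7}: no change
Constraint 2 (Z + W = Y) on D(Z)={1,2,4,5,7} D(W)={1,2,3,4,5,7} D(Y)={1,5,7}: Z {1,2,4,5,7}->{1,2,4,5}; W {1,2,3,4,5,7}->{1,2,3,4,5}; Y {1,5,7}->{5,7}
Constraint 3 (Z != W) on D(Z)={1,2,4,5} D(W)={1,2,3,4,5}: no change
So after all 3 constraints: D(Z) = {1,2,4,5}

Answer: {1,2,4,5}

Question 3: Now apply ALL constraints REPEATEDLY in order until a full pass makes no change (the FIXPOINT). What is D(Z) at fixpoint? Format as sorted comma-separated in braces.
pass 0 (initial): D(Z)={1,2,4,5,7}
pass 1: W {1,2,3,4,5,7}->{1,2,3,4,5}; Y {1,5,7}->{5,7}; Z {1,2,4,5,7}->{1,2,4,5}
pass 2: no change
Fixpoint after 2 passes: D(Z) = {1,2,4,5}

Answer: {1,2,4,5}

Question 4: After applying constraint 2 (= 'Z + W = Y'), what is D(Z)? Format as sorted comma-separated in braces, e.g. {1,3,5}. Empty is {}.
Answer: {1,2,4,5}

Derivation:
Constraint 1 (W != Z) on D(W)={1,2,3,4,5,7} D(Z)={1,2,4,5,7}: no change
Constraint 2 (Z + W = Y) on D(Z)={1,2,4,5,7} D(W)={1,2,3,4,5,7} D(Y)={1,5,7}: Z {1,2,4,5,7}->{1,2,4,5}; W {1,2,3,4,5,7}->{1,2,3,4,5}; Y {1,5,7}->{5,7}
So after constraint 2: D(Z) = {1,2,4,5}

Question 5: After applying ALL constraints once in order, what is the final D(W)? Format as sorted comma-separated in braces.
Answer: {1,2,3,4,5}

Derivation:
Constraint 1 (W != Z) on D(W)={1,2,3,4,5,7} D(Z)={1,2,4,5,7}: no change
Constraint 2 (Z + W = Y) on D(Z)={1,2,4,5,7} D(W)={1,2,3,4,5,7} D(Y)={1,5,7}: Z {1,2,4,5,7}->{1,2,4,5}; W {1,2,3,4,5,7}->{1,2,3,4,5}; Y {1,5,7}->{5,7}
Constraint 3 (Z != W) on D(Z)={1,2,4,5} D(W)={1,2,3,4,5}: no change
So after all 3 constraints: D(W) = {1,2,3,4,5}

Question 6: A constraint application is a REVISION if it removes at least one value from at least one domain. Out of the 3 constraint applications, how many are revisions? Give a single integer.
Answer: 1

Derivation:
Constraint 1 (W != Z) on D(W)={1,2,3,4,5,7} D(Z)={1,2,4,5,7}: no change => not a revision
Constraint 2 (Z + W = Y) on D(Z)={1,2,4,5,7} D(W)={1,2,3,4,5,7} D(Y)={1,5,7}: Z {1,2,4,5,7}->{1,2,4,5}; W {1,2,3,4,5,7}->{1,2,3,4,5}; Y {1,5,7}->{5,7} => REVISION
Constraint 3 (Z != W) on D(Z)={1,2,4,5} D(W)={1,2,3,4,5}: no change => not a revision
Total revisions = 1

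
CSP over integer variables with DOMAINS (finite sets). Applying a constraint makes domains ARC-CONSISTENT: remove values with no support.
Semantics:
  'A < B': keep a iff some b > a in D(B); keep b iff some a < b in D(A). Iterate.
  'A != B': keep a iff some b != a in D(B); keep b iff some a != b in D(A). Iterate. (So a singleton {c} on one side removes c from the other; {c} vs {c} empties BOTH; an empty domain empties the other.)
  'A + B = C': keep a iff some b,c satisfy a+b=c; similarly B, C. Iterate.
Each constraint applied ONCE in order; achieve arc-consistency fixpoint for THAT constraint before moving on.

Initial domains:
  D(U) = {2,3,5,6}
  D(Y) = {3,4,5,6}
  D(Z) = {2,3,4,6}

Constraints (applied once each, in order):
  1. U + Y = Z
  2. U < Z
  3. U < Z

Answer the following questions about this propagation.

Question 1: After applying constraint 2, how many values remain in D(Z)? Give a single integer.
Answer: 1

Derivation:
Constraint 1 (U + Y = Z) on D(U)={2,3,5,6} D(Y)={3,4,5,6} D(Z)={2,3,4,6}: U {2,3,5,6}->{2,3}; Y {3,4,5,6}->{3,4}; Z {2,3,4,6}->{6}
Constraint 2 (U < Z) on D(U)={2,3} D(Z)={6}: no change
So after constraint 2: D(Z)={6}, size = 1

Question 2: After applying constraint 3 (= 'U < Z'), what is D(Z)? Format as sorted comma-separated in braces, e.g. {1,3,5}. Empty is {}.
Constraint 1 (U + Y = Z) on D(U)={2,3,5,6} D(Y)={3,4,5,6} D(Z)={2,3,4,6}: U {2,3,5,6}->{2,3}; Y {3,4,5,6}->{3,4}; Z {2,3,4,6}->{6}
Constraint 2 (U < Z) on D(U)={2,3} D(Z)={6}: no change
Constraint 3 (U < Z) on D(U)={2,3} D(Z)={6}: no change
So after constraint 3: D(Z) = {6}

Answer: {6}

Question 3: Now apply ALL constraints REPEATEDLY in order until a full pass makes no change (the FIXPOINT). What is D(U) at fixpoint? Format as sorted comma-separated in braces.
Answer: {2,3}

Derivation:
pass 0 (initial): D(U)={2,3,5,6}
pass 1: U {2,3,5,6}->{2,3}; Y {3,4,5,6}->{3,4}; Z {2,3,4,6}->{6}
pass 2: no change
Fixpoint after 2 passes: D(U) = {2,3}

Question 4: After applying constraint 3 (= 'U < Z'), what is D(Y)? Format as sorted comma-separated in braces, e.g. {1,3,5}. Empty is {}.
Answer: {3,4}

Derivation:
Constraint 1 (U + Y = Z) on D(U)={2,3,5,6} D(Y)={3,4,5,6} D(Z)={2,3,4,6}: U {2,3,5,6}->{2,3}; Y {3,4,5,6}->{3,4}; Z {2,3,4,6}->{6}
Constraint 2 (U < Z) on D(U)={2,3} D(Z)={6}: no change
Constraint 3 (U < Z) on D(U)={2,3} D(Z)={6}: no change
So after constraint 3: D(Y) = {3,4}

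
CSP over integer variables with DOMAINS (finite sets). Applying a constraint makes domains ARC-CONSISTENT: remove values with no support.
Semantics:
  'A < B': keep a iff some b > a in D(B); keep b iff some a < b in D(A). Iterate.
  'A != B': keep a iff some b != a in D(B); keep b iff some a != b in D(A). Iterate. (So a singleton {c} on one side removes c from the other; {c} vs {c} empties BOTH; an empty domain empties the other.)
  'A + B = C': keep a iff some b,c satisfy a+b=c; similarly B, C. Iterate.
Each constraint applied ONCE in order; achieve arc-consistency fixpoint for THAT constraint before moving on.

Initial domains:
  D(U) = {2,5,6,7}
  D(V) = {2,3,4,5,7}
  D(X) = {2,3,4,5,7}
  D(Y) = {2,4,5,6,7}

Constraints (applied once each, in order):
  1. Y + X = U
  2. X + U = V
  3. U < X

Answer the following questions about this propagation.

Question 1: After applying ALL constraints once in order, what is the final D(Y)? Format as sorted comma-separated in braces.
Answer: {2,4,5}

Derivation:
Constraint 1 (Y + X = U) on D(Y)={2,4,5,6,7} D(X)={2,3,4,5,7} D(U)={2,5,6,7}: Y {2,4,5,6,7}->{2,4,5}; X {2,3,4,5,7}->{2,3,4,5}; U {2,5,6,7}->{5,6,7}
Constraint 2 (X + U = V) on D(X)={2,3,4,5} D(U)={5,6,7} D(V)={2,3,4,5,7}: X {2,3,4,5}->{2}; U {5,6,7}->{5}; V {2,3,4,5,7}->{7}
Constraint 3 (U < X) on D(U)={5} D(X)={2}: U {5}->{}; X {2}->{}
So after all 3 constraints: D(Y) = {2,4,5}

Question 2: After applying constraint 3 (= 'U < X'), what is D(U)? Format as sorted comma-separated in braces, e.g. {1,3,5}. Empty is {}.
Answer: {}

Derivation:
Constraint 1 (Y + X = U) on D(Y)={2,4,5,6,7} D(X)={2,3,4,5,7} D(U)={2,5,6,7}: Y {2,4,5,6,7}->{2,4,5}; X {2,3,4,5,7}->{2,3,4,5}; U {2,5,6,7}->{5,6,7}
Constraint 2 (X + U = V) on D(X)={2,3,4,5} D(U)={5,6,7} D(V)={2,3,4,5,7}: X {2,3,4,5}->{2}; U {5,6,7}->{5}; V {2,3,4,5,7}->{7}
Constraint 3 (U < X) on D(U)={5} D(X)={2}: U {5}->{}; X {2}->{}
So after constraint 3: D(U) = {}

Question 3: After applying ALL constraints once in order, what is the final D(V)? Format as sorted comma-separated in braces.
Constraint 1 (Y + X = U) on D(Y)={2,4,5,6,7} D(X)={2,3,4,5,7} D(U)={2,5,6,7}: Y {2,4,5,6,7}->{2,4,5}; X {2,3,4,5,7}->{2,3,4,5}; U {2,5,6,7}->{5,6,7}
Constraint 2 (X + U = V) on D(X)={2,3,4,5} D(U)={5,6,7} D(V)={2,3,4,5,7}: X {2,3,4,5}->{2}; U {5,6,7}->{5}; V {2,3,4,5,7}->{7}
Constraint 3 (U < X) on D(U)={5} D(X)={2}: U {5}->{}; X {2}->{}
So after all 3 constraints: D(V) = {7}

Answer: {7}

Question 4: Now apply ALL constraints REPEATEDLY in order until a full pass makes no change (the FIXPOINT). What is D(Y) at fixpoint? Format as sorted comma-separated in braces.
Answer: {}

Derivation:
pass 0 (initial): D(Y)={2,4,5,6,7}
pass 1: U {2,5,6,7}->{}; V {2,3,4,5,7}->{7}; X {2,3,4,5,7}->{}; Y {2,4,5,6,7}->{2,4,5}
pass 2: V {7}->{}; Y {2,4,5}->{}
pass 3: no change
Fixpoint after 3 passes: D(Y) = {}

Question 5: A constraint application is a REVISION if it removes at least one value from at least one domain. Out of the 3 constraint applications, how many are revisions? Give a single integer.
Answer: 3

Derivation:
Constraint 1 (Y + X = U) on D(Y)={2,4,5,6,7} D(X)={2,3,4,5,7} D(U)={2,5,6,7}: Y {2,4,5,6,7}->{2,4,5}; X {2,3,4,5,7}->{2,3,4,5}; U {2,5,6,7}->{5,6,7} => REVISION
Constraint 2 (X + U = V) on D(X)={2,3,4,5} D(U)={5,6,7} D(V)={2,3,4,5,7}: X {2,3,4,5}->{2}; U {5,6,7}->{5}; V {2,3,4,5,7}->{7} => REVISION
Constraint 3 (U < X) on D(U)={5} D(X)={2}: U {5}->{}; X {2}->{} => REVISION
Total revisions = 3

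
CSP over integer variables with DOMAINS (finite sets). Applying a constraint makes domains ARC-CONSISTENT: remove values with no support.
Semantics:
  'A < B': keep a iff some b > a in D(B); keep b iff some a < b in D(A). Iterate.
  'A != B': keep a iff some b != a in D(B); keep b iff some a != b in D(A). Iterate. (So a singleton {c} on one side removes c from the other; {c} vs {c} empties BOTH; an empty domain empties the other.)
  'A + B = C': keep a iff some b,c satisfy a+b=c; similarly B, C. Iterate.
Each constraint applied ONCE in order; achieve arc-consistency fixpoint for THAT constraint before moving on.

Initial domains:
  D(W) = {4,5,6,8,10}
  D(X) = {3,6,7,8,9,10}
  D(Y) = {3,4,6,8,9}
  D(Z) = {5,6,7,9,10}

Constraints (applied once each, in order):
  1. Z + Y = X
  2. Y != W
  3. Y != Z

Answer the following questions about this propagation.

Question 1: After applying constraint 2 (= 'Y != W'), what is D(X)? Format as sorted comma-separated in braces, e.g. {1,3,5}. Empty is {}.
Constraint 1 (Z + Y = X) on D(Z)={5,6,7,9,10} D(Y)={3,4,6,8,9} D(X)={3,6,7,8,9,10}: Z {5,6,7,9,10}->{5,6,7}; Y {3,4,6,8,9}->{3,4}; X {3,6,7,8,9,10}->{8,9,10}
Constraint 2 (Y != W) on D(Y)={3,4} D(W)={4,5,6,8,10}: no change
So after constraint 2: D(X) = {8,9,10}

Answer: {8,9,10}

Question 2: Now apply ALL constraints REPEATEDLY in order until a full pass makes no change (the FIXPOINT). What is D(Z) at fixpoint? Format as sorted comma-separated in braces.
pass 0 (initial): D(Z)={5,6,7,9,10}
pass 1: X {3,6,7,8,9,10}->{8,9,10}; Y {3,4,6,8,9}->{3,4}; Z {5,6,7,9,10}->{5,6,7}
pass 2: no change
Fixpoint after 2 passes: D(Z) = {5,6,7}

Answer: {5,6,7}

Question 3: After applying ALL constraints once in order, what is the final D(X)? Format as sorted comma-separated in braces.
Constraint 1 (Z + Y = X) on D(Z)={5,6,7,9,10} D(Y)={3,4,6,8,9} D(X)={3,6,7,8,9,10}: Z {5,6,7,9,10}->{5,6,7}; Y {3,4,6,8,9}->{3,4}; X {3,6,7,8,9,10}->{8,9,10}
Constraint 2 (Y != W) on D(Y)={3,4} D(W)={4,5,6,8,10}: no change
Constraint 3 (Y != Z) on D(Y)={3,4} D(Z)={5,6,7}: no change
So after all 3 constraints: D(X) = {8,9,10}

Answer: {8,9,10}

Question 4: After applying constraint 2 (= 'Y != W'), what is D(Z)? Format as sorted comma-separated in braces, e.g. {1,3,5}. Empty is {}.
Constraint 1 (Z + Y = X) on D(Z)={5,6,7,9,10} D(Y)={3,4,6,8,9} D(X)={3,6,7,8,9,10}: Z {5,6,7,9,10}->{5,6,7}; Y {3,4,6,8,9}->{3,4}; X {3,6,7,8,9,10}->{8,9,10}
Constraint 2 (Y != W) on D(Y)={3,4} D(W)={4,5,6,8,10}: no change
So after constraint 2: D(Z) = {5,6,7}

Answer: {5,6,7}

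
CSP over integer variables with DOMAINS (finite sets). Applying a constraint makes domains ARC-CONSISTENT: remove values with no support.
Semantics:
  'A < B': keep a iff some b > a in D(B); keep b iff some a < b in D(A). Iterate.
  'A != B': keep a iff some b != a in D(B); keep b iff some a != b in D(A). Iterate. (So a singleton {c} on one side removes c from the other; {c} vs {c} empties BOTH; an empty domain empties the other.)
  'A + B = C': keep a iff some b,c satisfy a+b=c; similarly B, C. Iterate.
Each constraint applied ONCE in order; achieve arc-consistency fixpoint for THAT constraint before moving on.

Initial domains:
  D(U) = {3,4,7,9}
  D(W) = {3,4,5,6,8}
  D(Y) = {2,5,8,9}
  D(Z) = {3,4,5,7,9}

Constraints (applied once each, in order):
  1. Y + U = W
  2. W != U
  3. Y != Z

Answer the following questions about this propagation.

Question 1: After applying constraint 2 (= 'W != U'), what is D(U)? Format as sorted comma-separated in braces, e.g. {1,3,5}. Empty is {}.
Answer: {3,4}

Derivation:
Constraint 1 (Y + U = W) on D(Y)={2,5,8,9} D(U)={3,4,7,9} D(W)={3,4,5,6,8}: Y {2,5,8,9}->{2,5}; U {3,4,7,9}->{3,4}; W {3,4,5,6,8}->{5,6,8}
Constraint 2 (W != U) on D(W)={5,6,8} D(U)={3,4}: no change
So after constraint 2: D(U) = {3,4}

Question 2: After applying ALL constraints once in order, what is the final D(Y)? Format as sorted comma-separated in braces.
Answer: {2,5}

Derivation:
Constraint 1 (Y + U = W) on D(Y)={2,5,8,9} D(U)={3,4,7,9} D(W)={3,4,5,6,8}: Y {2,5,8,9}->{2,5}; U {3,4,7,9}->{3,4}; W {3,4,5,6,8}->{5,6,8}
Constraint 2 (W != U) on D(W)={5,6,8} D(U)={3,4}: no change
Constraint 3 (Y != Z) on D(Y)={2,5} D(Z)={3,4,5,7,9}: no change
So after all 3 constraints: D(Y) = {2,5}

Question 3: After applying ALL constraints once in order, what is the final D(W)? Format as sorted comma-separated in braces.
Constraint 1 (Y + U = W) on D(Y)={2,5,8,9} D(U)={3,4,7,9} D(W)={3,4,5,6,8}: Y {2,5,8,9}->{2,5}; U {3,4,7,9}->{3,4}; W {3,4,5,6,8}->{5,6,8}
Constraint 2 (W != U) on D(W)={5,6,8} D(U)={3,4}: no change
Constraint 3 (Y != Z) on D(Y)={2,5} D(Z)={3,4,5,7,9}: no change
So after all 3 constraints: D(W) = {5,6,8}

Answer: {5,6,8}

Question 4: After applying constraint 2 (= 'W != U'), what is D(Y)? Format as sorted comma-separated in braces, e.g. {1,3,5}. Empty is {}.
Constraint 1 (Y + U = W) on D(Y)={2,5,8,9} D(U)={3,4,7,9} D(W)={3,4,5,6,8}: Y {2,5,8,9}->{2,5}; U {3,4,7,9}->{3,4}; W {3,4,5,6,8}->{5,6,8}
Constraint 2 (W != U) on D(W)={5,6,8} D(U)={3,4}: no change
So after constraint 2: D(Y) = {2,5}

Answer: {2,5}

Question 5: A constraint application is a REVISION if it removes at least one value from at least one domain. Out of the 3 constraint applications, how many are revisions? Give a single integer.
Constraint 1 (Y + U = W) on D(Y)={2,5,8,9} D(U)={3,4,7,9} D(W)={3,4,5,6,8}: Y {2,5,8,9}->{2,5}; U {3,4,7,9}->{3,4}; W {3,4,5,6,8}->{5,6,8} => REVISION
Constraint 2 (W != U) on D(W)={5,6,8} D(U)={3,4}: no change => not a revision
Constraint 3 (Y != Z) on D(Y)={2,5} D(Z)={3,4,5,7,9}: no change => not a revision
Total revisions = 1

Answer: 1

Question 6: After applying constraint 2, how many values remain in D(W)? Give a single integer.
Answer: 3

Derivation:
Constraint 1 (Y + U = W) on D(Y)={2,5,8,9} D(U)={3,4,7,9} D(W)={3,4,5,6,8}: Y {2,5,8,9}->{2,5}; U {3,4,7,9}->{3,4}; W {3,4,5,6,8}->{5,6,8}
Constraint 2 (W != U) on D(W)={5,6,8} D(U)={3,4}: no change
So after constraint 2: D(W)={5,6,8}, size = 3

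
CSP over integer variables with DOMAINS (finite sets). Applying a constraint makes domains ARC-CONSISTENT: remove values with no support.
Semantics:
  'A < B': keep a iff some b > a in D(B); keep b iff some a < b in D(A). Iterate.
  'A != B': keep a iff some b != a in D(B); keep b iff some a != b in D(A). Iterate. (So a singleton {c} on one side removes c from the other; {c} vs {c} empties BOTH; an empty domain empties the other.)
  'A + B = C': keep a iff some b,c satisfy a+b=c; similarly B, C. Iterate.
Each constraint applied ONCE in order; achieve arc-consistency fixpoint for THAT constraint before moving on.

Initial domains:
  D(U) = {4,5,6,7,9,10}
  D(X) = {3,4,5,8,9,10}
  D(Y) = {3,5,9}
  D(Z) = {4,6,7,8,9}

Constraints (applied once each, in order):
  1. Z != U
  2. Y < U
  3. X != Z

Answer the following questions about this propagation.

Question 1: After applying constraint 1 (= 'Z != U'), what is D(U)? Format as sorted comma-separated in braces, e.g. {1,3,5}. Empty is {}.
Answer: {4,5,6,7,9,10}

Derivation:
Constraint 1 (Z != U) on D(Z)={4,6,7,8,9} D(U)={4,5,6,7,9,10}: no change
So after constraint 1: D(U) = {4,5,6,7,9,10}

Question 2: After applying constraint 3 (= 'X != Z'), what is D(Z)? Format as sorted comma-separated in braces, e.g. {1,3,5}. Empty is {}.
Answer: {4,6,7,8,9}

Derivation:
Constraint 1 (Z != U) on D(Z)={4,6,7,8,9} D(U)={4,5,6,7,9,10}: no change
Constraint 2 (Y < U) on D(Y)={3,5,9} D(U)={4,5,6,7,9,10}: no change
Constraint 3 (X != Z) on D(X)={3,4,5,8,9,10} D(Z)={4,6,7,8,9}: no change
So after constraint 3: D(Z) = {4,6,7,8,9}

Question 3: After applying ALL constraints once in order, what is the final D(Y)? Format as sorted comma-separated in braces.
Constraint 1 (Z != U) on D(Z)={4,6,7,8,9} D(U)={4,5,6,7,9,10}: no change
Constraint 2 (Y < U) on D(Y)={3,5,9} D(U)={4,5,6,7,9,10}: no change
Constraint 3 (X != Z) on D(X)={3,4,5,8,9,10} D(Z)={4,6,7,8,9}: no change
So after all 3 constraints: D(Y) = {3,5,9}

Answer: {3,5,9}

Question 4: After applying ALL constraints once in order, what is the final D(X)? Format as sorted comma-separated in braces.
Answer: {3,4,5,8,9,10}

Derivation:
Constraint 1 (Z != U) on D(Z)={4,6,7,8,9} D(U)={4,5,6,7,9,10}: no change
Constraint 2 (Y < U) on D(Y)={3,5,9} D(U)={4,5,6,7,9,10}: no change
Constraint 3 (X != Z) on D(X)={3,4,5,8,9,10} D(Z)={4,6,7,8,9}: no change
So after all 3 constraints: D(X) = {3,4,5,8,9,10}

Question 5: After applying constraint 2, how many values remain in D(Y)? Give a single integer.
Answer: 3

Derivation:
Constraint 1 (Z != U) on D(Z)={4,6,7,8,9} D(U)={4,5,6,7,9,10}: no change
Constraint 2 (Y < U) on D(Y)={3,5,9} D(U)={4,5,6,7,9,10}: no change
So after constraint 2: D(Y)={3,5,9}, size = 3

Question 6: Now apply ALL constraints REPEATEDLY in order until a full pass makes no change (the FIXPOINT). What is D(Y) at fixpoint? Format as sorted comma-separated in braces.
pass 0 (initial): D(Y)={3,5,9}
pass 1: no change
Fixpoint after 1 passes: D(Y) = {3,5,9}

Answer: {3,5,9}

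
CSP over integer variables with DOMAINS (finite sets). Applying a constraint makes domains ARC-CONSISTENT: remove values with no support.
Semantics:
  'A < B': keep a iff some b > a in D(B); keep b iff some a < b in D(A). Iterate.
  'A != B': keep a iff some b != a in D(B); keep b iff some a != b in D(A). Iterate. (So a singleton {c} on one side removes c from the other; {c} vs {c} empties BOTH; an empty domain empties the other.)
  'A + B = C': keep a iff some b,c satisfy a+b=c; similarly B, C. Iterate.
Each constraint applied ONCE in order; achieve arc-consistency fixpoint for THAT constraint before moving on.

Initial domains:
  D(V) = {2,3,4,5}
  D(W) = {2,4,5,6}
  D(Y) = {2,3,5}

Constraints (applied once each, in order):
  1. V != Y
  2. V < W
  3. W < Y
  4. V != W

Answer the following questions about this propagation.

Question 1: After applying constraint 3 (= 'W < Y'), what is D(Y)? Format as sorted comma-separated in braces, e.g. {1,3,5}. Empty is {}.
Constraint 1 (V != Y) on D(V)={2,3,4,5} D(Y)={2,3,5}: no change
Constraint 2 (V < W) on D(V)={2,3,4,5} D(W)={2,4,5,6}: W {2,4,5,6}->{4,5,6}
Constraint 3 (W < Y) on D(W)={4,5,6} D(Y)={2,3,5}: W {4,5,6}->{4}; Y {2,3,5}->{5}
So after constraint 3: D(Y) = {5}

Answer: {5}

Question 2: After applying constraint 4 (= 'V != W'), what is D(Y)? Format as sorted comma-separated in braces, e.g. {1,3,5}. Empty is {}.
Answer: {5}

Derivation:
Constraint 1 (V != Y) on D(V)={2,3,4,5} D(Y)={2,3,5}: no change
Constraint 2 (V < W) on D(V)={2,3,4,5} D(W)={2,4,5,6}: W {2,4,5,6}->{4,5,6}
Constraint 3 (W < Y) on D(W)={4,5,6} D(Y)={2,3,5}: W {4,5,6}->{4}; Y {2,3,5}->{5}
Constraint 4 (V != W) on D(V)={2,3,4,5} D(W)={4}: V {2,3,4,5}->{2,3,5}
So after constraint 4: D(Y) = {5}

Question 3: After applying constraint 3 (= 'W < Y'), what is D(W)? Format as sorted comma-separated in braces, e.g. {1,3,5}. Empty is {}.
Constraint 1 (V != Y) on D(V)={2,3,4,5} D(Y)={2,3,5}: no change
Constraint 2 (V < W) on D(V)={2,3,4,5} D(W)={2,4,5,6}: W {2,4,5,6}->{4,5,6}
Constraint 3 (W < Y) on D(W)={4,5,6} D(Y)={2,3,5}: W {4,5,6}->{4}; Y {2,3,5}->{5}
So after constraint 3: D(W) = {4}

Answer: {4}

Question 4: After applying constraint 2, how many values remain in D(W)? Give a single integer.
Answer: 3

Derivation:
Constraint 1 (V != Y) on D(V)={2,3,4,5} D(Y)={2,3,5}: no change
Constraint 2 (V < W) on D(V)={2,3,4,5} D(W)={2,4,5,6}: W {2,4,5,6}->{4,5,6}
So after constraint 2: D(W)={4,5,6}, size = 3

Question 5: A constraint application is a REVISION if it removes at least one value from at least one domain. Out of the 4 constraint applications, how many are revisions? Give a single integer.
Answer: 3

Derivation:
Constraint 1 (V != Y) on D(V)={2,3,4,5} D(Y)={2,3,5}: no change => not a revision
Constraint 2 (V < W) on D(V)={2,3,4,5} D(W)={2,4,5,6}: W {2,4,5,6}->{4,5,6} => REVISION
Constraint 3 (W < Y) on D(W)={4,5,6} D(Y)={2,3,5}: W {4,5,6}->{4}; Y {2,3,5}->{5} => REVISION
Constraint 4 (V != W) on D(V)={2,3,4,5} D(W)={4}: V {2,3,4,5}->{2,3,5} => REVISION
Total revisions = 3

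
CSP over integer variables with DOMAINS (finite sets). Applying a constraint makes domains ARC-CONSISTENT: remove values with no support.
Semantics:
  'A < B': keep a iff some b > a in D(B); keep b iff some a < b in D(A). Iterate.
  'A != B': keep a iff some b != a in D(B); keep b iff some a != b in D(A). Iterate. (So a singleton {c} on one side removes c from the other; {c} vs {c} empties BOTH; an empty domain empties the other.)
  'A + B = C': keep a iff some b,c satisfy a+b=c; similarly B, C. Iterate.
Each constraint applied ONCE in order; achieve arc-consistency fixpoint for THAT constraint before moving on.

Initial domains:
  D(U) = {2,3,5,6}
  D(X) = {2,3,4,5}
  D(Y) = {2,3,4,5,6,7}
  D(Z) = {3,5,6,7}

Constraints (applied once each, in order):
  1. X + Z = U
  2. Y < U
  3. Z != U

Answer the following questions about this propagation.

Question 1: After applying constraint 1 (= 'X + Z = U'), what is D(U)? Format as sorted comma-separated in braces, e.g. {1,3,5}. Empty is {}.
Constraint 1 (X + Z = U) on D(X)={2,3,4,5} D(Z)={3,5,6,7} D(U)={2,3,5,6}: X {2,3,4,5}->{2,3}; Z {3,5,6,7}->{3}; U {2,3,5,6}->{5,6}
So after constraint 1: D(U) = {5,6}

Answer: {5,6}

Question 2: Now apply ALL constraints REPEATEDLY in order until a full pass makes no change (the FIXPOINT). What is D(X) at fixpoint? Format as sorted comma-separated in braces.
pass 0 (initial): D(X)={2,3,4,5}
pass 1: U {2,3,5,6}->{5,6}; X {2,3,4,5}->{2,3}; Y {2,3,4,5,6,7}->{2,3,4,5}; Z {3,5,6,7}->{3}
pass 2: no change
Fixpoint after 2 passes: D(X) = {2,3}

Answer: {2,3}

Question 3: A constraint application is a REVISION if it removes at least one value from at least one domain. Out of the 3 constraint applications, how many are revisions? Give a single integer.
Answer: 2

Derivation:
Constraint 1 (X + Z = U) on D(X)={2,3,4,5} D(Z)={3,5,6,7} D(U)={2,3,5,6}: X {2,3,4,5}->{2,3}; Z {3,5,6,7}->{3}; U {2,3,5,6}->{5,6} => REVISION
Constraint 2 (Y < U) on D(Y)={2,3,4,5,6,7} D(U)={5,6}: Y {2,3,4,5,6,7}->{2,3,4,5} => REVISION
Constraint 3 (Z != U) on D(Z)={3} D(U)={5,6}: no change => not a revision
Total revisions = 2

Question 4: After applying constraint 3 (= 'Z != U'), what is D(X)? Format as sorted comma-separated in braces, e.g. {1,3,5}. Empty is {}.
Constraint 1 (X + Z = U) on D(X)={2,3,4,5} D(Z)={3,5,6,7} D(U)={2,3,5,6}: X {2,3,4,5}->{2,3}; Z {3,5,6,7}->{3}; U {2,3,5,6}->{5,6}
Constraint 2 (Y < U) on D(Y)={2,3,4,5,6,7} D(U)={5,6}: Y {2,3,4,5,6,7}->{2,3,4,5}
Constraint 3 (Z != U) on D(Z)={3} D(U)={5,6}: no change
So after constraint 3: D(X) = {2,3}

Answer: {2,3}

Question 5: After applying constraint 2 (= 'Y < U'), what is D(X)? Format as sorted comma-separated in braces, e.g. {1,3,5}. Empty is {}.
Answer: {2,3}

Derivation:
Constraint 1 (X + Z = U) on D(X)={2,3,4,5} D(Z)={3,5,6,7} D(U)={2,3,5,6}: X {2,3,4,5}->{2,3}; Z {3,5,6,7}->{3}; U {2,3,5,6}->{5,6}
Constraint 2 (Y < U) on D(Y)={2,3,4,5,6,7} D(U)={5,6}: Y {2,3,4,5,6,7}->{2,3,4,5}
So after constraint 2: D(X) = {2,3}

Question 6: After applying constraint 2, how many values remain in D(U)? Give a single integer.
Answer: 2

Derivation:
Constraint 1 (X + Z = U) on D(X)={2,3,4,5} D(Z)={3,5,6,7} D(U)={2,3,5,6}: X {2,3,4,5}->{2,3}; Z {3,5,6,7}->{3}; U {2,3,5,6}->{5,6}
Constraint 2 (Y < U) on D(Y)={2,3,4,5,6,7} D(U)={5,6}: Y {2,3,4,5,6,7}->{2,3,4,5}
So after constraint 2: D(U)={5,6}, size = 2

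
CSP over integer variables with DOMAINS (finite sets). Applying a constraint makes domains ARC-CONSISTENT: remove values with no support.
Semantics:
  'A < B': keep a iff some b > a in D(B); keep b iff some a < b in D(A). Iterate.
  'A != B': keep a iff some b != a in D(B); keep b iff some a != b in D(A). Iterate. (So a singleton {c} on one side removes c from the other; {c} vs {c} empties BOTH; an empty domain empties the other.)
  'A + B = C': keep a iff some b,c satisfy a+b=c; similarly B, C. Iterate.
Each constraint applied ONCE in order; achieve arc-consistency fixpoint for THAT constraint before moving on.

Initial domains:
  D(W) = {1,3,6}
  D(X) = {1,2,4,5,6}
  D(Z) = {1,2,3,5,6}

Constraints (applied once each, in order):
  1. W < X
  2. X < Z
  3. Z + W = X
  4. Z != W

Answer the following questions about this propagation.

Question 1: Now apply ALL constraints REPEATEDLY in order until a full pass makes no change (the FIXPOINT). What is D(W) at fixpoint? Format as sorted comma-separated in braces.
Answer: {}

Derivation:
pass 0 (initial): D(W)={1,3,6}
pass 1: W {1,3,6}->{1}; X {1,2,4,5,6}->{4}; Z {1,2,3,5,6}->{3}
pass 2: W {1}->{}; X {4}->{}; Z {3}->{}
pass 3: no change
Fixpoint after 3 passes: D(W) = {}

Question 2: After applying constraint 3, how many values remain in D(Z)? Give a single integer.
Answer: 1

Derivation:
Constraint 1 (W < X) on D(W)={1,3,6} D(X)={1,2,4,5,6}: W {1,3,6}->{1,3}; X {1,2,4,5,6}->{2,4,5,6}
Constraint 2 (X < Z) on D(X)={2,4,5,6} D(Z)={1,2,3,5,6}: X {2,4,5,6}->{2,4,5}; Z {1,2,3,5,6}->{3,5,6}
Constraint 3 (Z + W = X) on D(Z)={3,5,6} D(W)={1,3} D(X)={2,4,5}: Z {3,5,6}->{3}; W {1,3}->{1}; X {2,4,5}->{4}
So after constraint 3: D(Z)={3}, size = 1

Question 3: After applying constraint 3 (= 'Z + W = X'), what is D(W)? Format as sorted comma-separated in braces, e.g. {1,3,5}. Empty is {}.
Answer: {1}

Derivation:
Constraint 1 (W < X) on D(W)={1,3,6} D(X)={1,2,4,5,6}: W {1,3,6}->{1,3}; X {1,2,4,5,6}->{2,4,5,6}
Constraint 2 (X < Z) on D(X)={2,4,5,6} D(Z)={1,2,3,5,6}: X {2,4,5,6}->{2,4,5}; Z {1,2,3,5,6}->{3,5,6}
Constraint 3 (Z + W = X) on D(Z)={3,5,6} D(W)={1,3} D(X)={2,4,5}: Z {3,5,6}->{3}; W {1,3}->{1}; X {2,4,5}->{4}
So after constraint 3: D(W) = {1}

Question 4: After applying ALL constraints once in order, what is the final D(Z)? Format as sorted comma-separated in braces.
Constraint 1 (W < X) on D(W)={1,3,6} D(X)={1,2,4,5,6}: W {1,3,6}->{1,3}; X {1,2,4,5,6}->{2,4,5,6}
Constraint 2 (X < Z) on D(X)={2,4,5,6} D(Z)={1,2,3,5,6}: X {2,4,5,6}->{2,4,5}; Z {1,2,3,5,6}->{3,5,6}
Constraint 3 (Z + W = X) on D(Z)={3,5,6} D(W)={1,3} D(X)={2,4,5}: Z {3,5,6}->{3}; W {1,3}->{1}; X {2,4,5}->{4}
Constraint 4 (Z != W) on D(Z)={3} D(W)={1}: no change
So after all 4 constraints: D(Z) = {3}

Answer: {3}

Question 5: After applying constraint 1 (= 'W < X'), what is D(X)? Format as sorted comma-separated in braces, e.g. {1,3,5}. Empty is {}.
Constraint 1 (W < X) on D(W)={1,3,6} D(X)={1,2,4,5,6}: W {1,3,6}->{1,3}; X {1,2,4,5,6}->{2,4,5,6}
So after constraint 1: D(X) = {2,4,5,6}

Answer: {2,4,5,6}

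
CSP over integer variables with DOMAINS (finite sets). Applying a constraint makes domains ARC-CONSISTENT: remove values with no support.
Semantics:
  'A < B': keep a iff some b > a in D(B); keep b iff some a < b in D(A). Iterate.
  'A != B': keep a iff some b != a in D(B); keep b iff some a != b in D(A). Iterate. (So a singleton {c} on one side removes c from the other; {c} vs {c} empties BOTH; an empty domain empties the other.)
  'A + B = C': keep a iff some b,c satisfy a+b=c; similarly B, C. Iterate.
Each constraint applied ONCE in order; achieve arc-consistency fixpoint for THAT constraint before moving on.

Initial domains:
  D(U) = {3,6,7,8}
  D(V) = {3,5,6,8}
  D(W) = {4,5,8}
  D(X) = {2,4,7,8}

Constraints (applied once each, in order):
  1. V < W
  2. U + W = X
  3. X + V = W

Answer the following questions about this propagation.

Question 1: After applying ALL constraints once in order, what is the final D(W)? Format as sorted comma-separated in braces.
Constraint 1 (V < W) on D(V)={3,5,6,8} D(W)={4,5,8}: V {3,5,6,8}->{3,5,6}
Constraint 2 (U + W = X) on D(U)={3,6,7,8} D(W)={4,5,8} D(X)={2,4,7,8}: U {3,6,7,8}->{3}; W {4,5,8}->{4,5}; X {2,4,7,8}->{7,8}
Constraint 3 (X + V = W) on D(X)={7,8} D(V)={3,5,6} D(W)={4,5}: X {7,8}->{}; V {3,5,6}->{}; W {4,5}->{}
So after all 3 constraints: D(W) = {}

Answer: {}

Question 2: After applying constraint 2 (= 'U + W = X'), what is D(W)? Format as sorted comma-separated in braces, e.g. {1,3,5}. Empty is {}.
Answer: {4,5}

Derivation:
Constraint 1 (V < W) on D(V)={3,5,6,8} D(W)={4,5,8}: V {3,5,6,8}->{3,5,6}
Constraint 2 (U + W = X) on D(U)={3,6,7,8} D(W)={4,5,8} D(X)={2,4,7,8}: U {3,6,7,8}->{3}; W {4,5,8}->{4,5}; X {2,4,7,8}->{7,8}
So after constraint 2: D(W) = {4,5}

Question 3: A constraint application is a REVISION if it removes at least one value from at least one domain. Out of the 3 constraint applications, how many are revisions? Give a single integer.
Constraint 1 (V < W) on D(V)={3,5,6,8} D(W)={4,5,8}: V {3,5,6,8}->{3,5,6} => REVISION
Constraint 2 (U + W = X) on D(U)={3,6,7,8} D(W)={4,5,8} D(X)={2,4,7,8}: U {3,6,7,8}->{3}; W {4,5,8}->{4,5}; X {2,4,7,8}->{7,8} => REVISION
Constraint 3 (X + V = W) on D(X)={7,8} D(V)={3,5,6} D(W)={4,5}: X {7,8}->{}; V {3,5,6}->{}; W {4,5}->{} => REVISION
Total revisions = 3

Answer: 3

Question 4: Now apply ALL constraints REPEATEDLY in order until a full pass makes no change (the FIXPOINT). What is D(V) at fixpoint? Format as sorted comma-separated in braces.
pass 0 (initial): D(V)={3,5,6,8}
pass 1: U {3,6,7,8}->{3}; V {3,5,6,8}->{}; W {4,5,8}->{}; X {2,4,7,8}->{}
pass 2: U {3}->{}
pass 3: no change
Fixpoint after 3 passes: D(V) = {}

Answer: {}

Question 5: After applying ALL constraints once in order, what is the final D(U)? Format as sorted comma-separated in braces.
Answer: {3}

Derivation:
Constraint 1 (V < W) on D(V)={3,5,6,8} D(W)={4,5,8}: V {3,5,6,8}->{3,5,6}
Constraint 2 (U + W = X) on D(U)={3,6,7,8} D(W)={4,5,8} D(X)={2,4,7,8}: U {3,6,7,8}->{3}; W {4,5,8}->{4,5}; X {2,4,7,8}->{7,8}
Constraint 3 (X + V = W) on D(X)={7,8} D(V)={3,5,6} D(W)={4,5}: X {7,8}->{}; V {3,5,6}->{}; W {4,5}->{}
So after all 3 constraints: D(U) = {3}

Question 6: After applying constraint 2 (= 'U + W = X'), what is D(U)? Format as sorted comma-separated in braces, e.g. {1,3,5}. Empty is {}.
Constraint 1 (V < W) on D(V)={3,5,6,8} D(W)={4,5,8}: V {3,5,6,8}->{3,5,6}
Constraint 2 (U + W = X) on D(U)={3,6,7,8} D(W)={4,5,8} D(X)={2,4,7,8}: U {3,6,7,8}->{3}; W {4,5,8}->{4,5}; X {2,4,7,8}->{7,8}
So after constraint 2: D(U) = {3}

Answer: {3}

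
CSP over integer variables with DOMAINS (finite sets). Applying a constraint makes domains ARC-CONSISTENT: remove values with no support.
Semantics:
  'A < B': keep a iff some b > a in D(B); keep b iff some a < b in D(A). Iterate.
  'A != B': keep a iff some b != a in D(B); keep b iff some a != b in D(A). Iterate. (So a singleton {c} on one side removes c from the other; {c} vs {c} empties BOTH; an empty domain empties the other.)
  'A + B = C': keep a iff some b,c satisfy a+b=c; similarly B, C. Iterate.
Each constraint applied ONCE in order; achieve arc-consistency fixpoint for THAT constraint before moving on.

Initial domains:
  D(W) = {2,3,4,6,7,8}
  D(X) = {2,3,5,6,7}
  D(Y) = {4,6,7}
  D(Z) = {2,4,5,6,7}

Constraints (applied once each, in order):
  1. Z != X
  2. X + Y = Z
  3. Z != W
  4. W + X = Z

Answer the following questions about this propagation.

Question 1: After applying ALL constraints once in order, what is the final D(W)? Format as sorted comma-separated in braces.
Constraint 1 (Z != X) on D(Z)={2,4,5,6,7} D(X)={2,3,5,6,7}: no change
Constraint 2 (X + Y = Z) on D(X)={2,3,5,6,7} D(Y)={4,6,7} D(Z)={2,4,5,6,7}: X {2,3,5,6,7}->{2,3}; Y {4,6,7}->{4}; Z {2,4,5,6,7}->{6,7}
Constraint 3 (Z != W) on D(Z)={6,7} D(W)={2,3,4,6,7,8}: no change
Constraint 4 (W + X = Z) on D(W)={2,3,4,6,7,8} D(X)={2,3} D(Z)={6,7}: W {2,3,4,6,7,8}->{3,4}
So after all 4 constraints: D(W) = {3,4}

Answer: {3,4}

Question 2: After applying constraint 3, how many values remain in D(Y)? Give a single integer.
Answer: 1

Derivation:
Constraint 1 (Z != X) on D(Z)={2,4,5,6,7} D(X)={2,3,5,6,7}: no change
Constraint 2 (X + Y = Z) on D(X)={2,3,5,6,7} D(Y)={4,6,7} D(Z)={2,4,5,6,7}: X {2,3,5,6,7}->{2,3}; Y {4,6,7}->{4}; Z {2,4,5,6,7}->{6,7}
Constraint 3 (Z != W) on D(Z)={6,7} D(W)={2,3,4,6,7,8}: no change
So after constraint 3: D(Y)={4}, size = 1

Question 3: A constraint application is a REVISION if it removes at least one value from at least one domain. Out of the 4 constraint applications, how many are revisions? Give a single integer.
Answer: 2

Derivation:
Constraint 1 (Z != X) on D(Z)={2,4,5,6,7} D(X)={2,3,5,6,7}: no change => not a revision
Constraint 2 (X + Y = Z) on D(X)={2,3,5,6,7} D(Y)={4,6,7} D(Z)={2,4,5,6,7}: X {2,3,5,6,7}->{2,3}; Y {4,6,7}->{4}; Z {2,4,5,6,7}->{6,7} => REVISION
Constraint 3 (Z != W) on D(Z)={6,7} D(W)={2,3,4,6,7,8}: no change => not a revision
Constraint 4 (W + X = Z) on D(W)={2,3,4,6,7,8} D(X)={2,3} D(Z)={6,7}: W {2,3,4,6,7,8}->{3,4} => REVISION
Total revisions = 2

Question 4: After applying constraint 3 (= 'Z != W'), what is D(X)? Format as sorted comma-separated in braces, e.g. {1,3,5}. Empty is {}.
Answer: {2,3}

Derivation:
Constraint 1 (Z != X) on D(Z)={2,4,5,6,7} D(X)={2,3,5,6,7}: no change
Constraint 2 (X + Y = Z) on D(X)={2,3,5,6,7} D(Y)={4,6,7} D(Z)={2,4,5,6,7}: X {2,3,5,6,7}->{2,3}; Y {4,6,7}->{4}; Z {2,4,5,6,7}->{6,7}
Constraint 3 (Z != W) on D(Z)={6,7} D(W)={2,3,4,6,7,8}: no change
So after constraint 3: D(X) = {2,3}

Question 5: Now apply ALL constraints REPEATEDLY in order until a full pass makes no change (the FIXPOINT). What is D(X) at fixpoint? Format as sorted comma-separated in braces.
Answer: {2,3}

Derivation:
pass 0 (initial): D(X)={2,3,5,6,7}
pass 1: W {2,3,4,6,7,8}->{3,4}; X {2,3,5,6,7}->{2,3}; Y {4,6,7}->{4}; Z {2,4,5,6,7}->{6,7}
pass 2: no change
Fixpoint after 2 passes: D(X) = {2,3}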